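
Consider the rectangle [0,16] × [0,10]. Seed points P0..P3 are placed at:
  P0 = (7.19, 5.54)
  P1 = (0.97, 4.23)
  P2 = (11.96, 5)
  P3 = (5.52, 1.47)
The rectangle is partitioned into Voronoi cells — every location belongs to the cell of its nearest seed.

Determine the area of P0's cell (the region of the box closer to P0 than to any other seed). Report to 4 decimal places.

Area of P0's cell: 40.2387

1. box [0,16]×[0,10]: [(0, 0) (16, 0) (16, 10) (0, 10)]
2. ⊥bis P0·P1 via (4.08,4.885): [(5.1088, 0) (16, 0) (16, 10) (3.0027, 10)]  |A|=119.4422
3. ⊥bis P0·P2 via (9.575,5.27): [(5.1088, 0) (8.9784, 0) (10.1105, 10) (3.0027, 10)]  |A|=54.8865
4. ⊥bis P0·P3 via (6.355,3.505): [(4.1829, 4.3962) (9.2411, 2.3208) (10.1105, 10) (3.0027, 10)]  |A|=40.2387
5. canonical 4-gon: [(4.1829, 4.3962) (9.2411, 2.3208) (10.1105, 10) (3.0027, 10)]
6. shoelace: 40.2387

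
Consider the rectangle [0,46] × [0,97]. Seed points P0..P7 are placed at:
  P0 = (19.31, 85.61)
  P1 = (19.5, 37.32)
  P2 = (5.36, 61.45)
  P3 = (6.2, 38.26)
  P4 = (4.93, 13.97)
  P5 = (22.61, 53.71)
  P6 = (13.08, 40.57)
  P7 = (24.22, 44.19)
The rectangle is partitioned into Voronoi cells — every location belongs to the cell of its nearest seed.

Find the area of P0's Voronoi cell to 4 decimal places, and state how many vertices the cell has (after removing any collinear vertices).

Area of P0's cell: 1120.7389 (5 vertices)

1. box [0,46]×[0,97]: [(0, 0) (46, 0) (46, 97) (0, 97)]
2. ⊥bis P0·P1 via (19.405,61.465): [(0, 61.3886) (46, 61.5696) (46, 97) (0, 97)]  |A|=1633.9593
3. ⊥bis P0·P2 via (12.335,73.53): [(0, 80.6522) (33.1368, 61.519) (46, 61.5696) (46, 97) (0, 97)]  |A|=1314.7925
4. ⊥bis P0·P3 via (12.755,61.935): [(0, 80.6522) (33.1368, 61.519) (46, 61.5696) (46, 97) (0, 97)]  |A|=1314.7925
5. ⊥bis P0·P4 via (12.12,49.79): [(0, 80.6522) (33.1368, 61.519) (46, 61.5696) (46, 97) (0, 97)]  |A|=1314.7925
6. ⊥bis P0·P5 via (20.96,69.66): [(0, 80.6522) (19.3296, 69.4913) (46, 72.2503) (46, 97) (0, 97)]  |A|=1120.7389
7. ⊥bis P0·P6 via (16.195,63.09): [(0, 80.6522) (19.3296, 69.4913) (46, 72.2503) (46, 97) (0, 97)]  |A|=1120.7389
8. ⊥bis P0·P7 via (21.765,64.9): [(0, 80.6522) (19.3296, 69.4913) (46, 72.2503) (46, 97) (0, 97)]  |A|=1120.7389
9. canonical 5-gon: [(0, 80.6522) (19.3296, 69.4913) (46, 72.2503) (46, 97) (0, 97)]
10. shoelace: 1120.7389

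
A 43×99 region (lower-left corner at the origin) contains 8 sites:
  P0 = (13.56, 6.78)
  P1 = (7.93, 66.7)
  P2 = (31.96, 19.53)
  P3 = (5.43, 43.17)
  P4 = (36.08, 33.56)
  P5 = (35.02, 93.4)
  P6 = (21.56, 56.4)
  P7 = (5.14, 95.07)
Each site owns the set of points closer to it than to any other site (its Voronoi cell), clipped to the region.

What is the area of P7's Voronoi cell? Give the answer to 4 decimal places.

Area of P7's cell: 353.4038

1. box [0,43]×[0,99]: [(0, 0) (43, 0) (43, 99) (0, 99)]
2. ⊥bis P7·P0 via (9.35,50.925): [(0, 50.0333) (43, 54.1341) (43, 99) (0, 99)]  |A|=2017.4002
3. ⊥bis P7·P1 via (6.535,80.885): [(0, 80.2423) (43, 84.4711) (43, 99) (0, 99)]  |A|=715.6616
4. ⊥bis P7·P2 via (18.55,57.3): [(0, 80.2423) (43, 84.4711) (43, 99) (0, 99)]  |A|=715.6616
5. ⊥bis P7·P3 via (5.285,69.12): [(0, 80.2423) (43, 84.4711) (43, 99) (0, 99)]  |A|=715.6616
6. ⊥bis P7·P4 via (20.61,64.315): [(0, 80.2423) (43, 84.4711) (43, 99) (0, 99)]  |A|=715.6616
7. ⊥bis P7·P5 via (20.08,94.235): [(0, 80.2423) (19.4046, 82.1506) (20.3463, 99) (0, 99)]  |A|=353.4038
8. ⊥bis P7·P6 via (13.35,75.735): [(0, 80.2423) (19.4046, 82.1506) (20.3463, 99) (0, 99)]  |A|=353.4038
9. canonical 4-gon: [(0, 80.2423) (19.4046, 82.1506) (20.3463, 99) (0, 99)]
10. shoelace: 353.4038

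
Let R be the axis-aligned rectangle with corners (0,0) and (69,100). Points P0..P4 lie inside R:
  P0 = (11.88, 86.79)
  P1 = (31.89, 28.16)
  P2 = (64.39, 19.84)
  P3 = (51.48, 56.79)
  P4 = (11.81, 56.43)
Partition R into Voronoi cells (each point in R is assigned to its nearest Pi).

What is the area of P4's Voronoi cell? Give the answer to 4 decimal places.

1. box [0,69]×[0,100]: [(0, 0) (69, 0) (69, 100) (0, 100)]
2. ⊥bis P4·P0 via (11.845,71.61): [(0, 71.6373) (0, 0) (69, 0) (69, 71.4782)]  |A|=4937.4858
3. ⊥bis P4·P1 via (21.85,42.295): [(62.9558, 71.4922) (0, 71.6373) (0, 26.7751)]  |A|=1412.1677
4. ⊥bis P4·P2 via (38.1,38.135): [(59.7073, 69.1848) (61.3156, 71.4959) (0, 71.6373) (0, 26.7751)]  |A|=1410.2693
5. ⊥bis P4·P3 via (31.645,56.61): [(31.7113, 49.2994) (31.5093, 71.5647) (0, 71.6373) (0, 26.7751)]  |A|=1062.0939
6. canonical 4-gon: [(31.7113, 49.2994) (31.5093, 71.5647) (0, 71.6373) (0, 26.7751)]
7. shoelace: 1062.0939

Area of P4's cell: 1062.0939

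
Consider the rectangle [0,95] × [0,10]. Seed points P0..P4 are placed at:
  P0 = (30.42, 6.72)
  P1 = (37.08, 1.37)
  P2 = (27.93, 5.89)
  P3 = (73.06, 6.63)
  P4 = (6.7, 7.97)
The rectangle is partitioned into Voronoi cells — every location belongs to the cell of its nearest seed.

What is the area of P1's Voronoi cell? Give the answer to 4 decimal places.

1. box [0,95]×[0,10]: [(0, 0) (95, 0) (95, 10) (0, 10)]
2. ⊥bis P1·P0 via (33.75,4.045): [(30.5006, 0) (95, 0) (95, 10) (38.5337, 10)]  |A|=604.8285
3. ⊥bis P1·P2 via (32.505,3.63): [(31.0491, 0.6827) (30.7118, 0) (95, 0) (95, 10) (38.5337, 10)]  |A|=604.7564
4. ⊥bis P1·P3 via (55.07,4): [(31.0491, 0.6827) (30.7118, 0) (55.6548, 0) (54.1928, 10) (38.5337, 10)]  |A|=203.9944
5. ⊥bis P1·P4 via (21.89,4.67): [(31.0491, 0.6827) (30.7118, 0) (55.6548, 0) (54.1928, 10) (38.5337, 10)]  |A|=203.9944
6. canonical 5-gon: [(31.0491, 0.6827) (30.7118, 0) (55.6548, 0) (54.1928, 10) (38.5337, 10)]
7. shoelace: 203.9944

Area of P1's cell: 203.9944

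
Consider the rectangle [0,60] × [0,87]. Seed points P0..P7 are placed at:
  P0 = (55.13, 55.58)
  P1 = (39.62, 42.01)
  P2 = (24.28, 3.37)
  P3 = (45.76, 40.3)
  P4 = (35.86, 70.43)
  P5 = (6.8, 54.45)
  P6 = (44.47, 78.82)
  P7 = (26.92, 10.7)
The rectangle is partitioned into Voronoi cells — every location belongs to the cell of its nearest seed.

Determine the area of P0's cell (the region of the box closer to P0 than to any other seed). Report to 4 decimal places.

Area of P0's cell: 346.3208

1. box [0,60]×[0,87]: [(0, 0) (60, 0) (60, 87) (0, 87)]
2. ⊥bis P0·P1 via (47.375,48.795): [(60, 34.3651) (60, 87) (13.9487, 87)]  |A|=1211.9527
3. ⊥bis P0·P2 via (39.705,29.475): [(60, 34.3651) (60, 87) (13.9487, 87)]  |A|=1211.9527
4. ⊥bis P0·P3 via (50.445,47.94): [(45.4352, 51.0121) (60, 42.0807) (60, 87) (13.9487, 87)]  |A|=1155.7648
5. ⊥bis P0·P4 via (45.495,63.005): [(40.5531, 56.5922) (45.4352, 51.0121) (60, 42.0807) (60, 81.8273)]  |A|=405.3086
6. ⊥bis P0·P5 via (30.965,55.015): [(40.5531, 56.5922) (45.4352, 51.0121) (60, 42.0807) (60, 81.8273)]  |A|=405.3086
7. ⊥bis P0·P6 via (49.8,67.2): [(48.1416, 66.4393) (40.5531, 56.5922) (45.4352, 51.0121) (60, 42.0807) (60, 71.8787)]  |A|=346.3208
8. ⊥bis P0·P7 via (41.025,33.14): [(48.1416, 66.4393) (40.5531, 56.5922) (45.4352, 51.0121) (60, 42.0807) (60, 71.8787)]  |A|=346.3208
9. canonical 5-gon: [(48.1416, 66.4393) (40.5531, 56.5922) (45.4352, 51.0121) (60, 42.0807) (60, 71.8787)]
10. shoelace: 346.3208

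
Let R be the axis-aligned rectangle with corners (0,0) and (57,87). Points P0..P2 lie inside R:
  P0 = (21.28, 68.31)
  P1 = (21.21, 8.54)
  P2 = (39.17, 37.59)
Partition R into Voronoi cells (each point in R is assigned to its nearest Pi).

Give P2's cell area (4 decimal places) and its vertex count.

1. box [0,57]×[0,87]: [(0, 0) (57, 0) (57, 87) (0, 87)]
2. ⊥bis P2·P0 via (30.225,52.95): [(0, 35.3483) (0, 0) (57, 0) (57, 68.5426)]  |A|=2960.8898
3. ⊥bis P2·P1 via (30.19,23.065): [(5.3153, 38.4437) (57, 6.4899) (57, 68.5426)]  |A|=1603.5891
4. canonical 3-gon: [(5.3153, 38.4437) (57, 6.4899) (57, 68.5426)]
5. shoelace: 1603.5891

Area of P2's cell: 1603.5891 (3 vertices)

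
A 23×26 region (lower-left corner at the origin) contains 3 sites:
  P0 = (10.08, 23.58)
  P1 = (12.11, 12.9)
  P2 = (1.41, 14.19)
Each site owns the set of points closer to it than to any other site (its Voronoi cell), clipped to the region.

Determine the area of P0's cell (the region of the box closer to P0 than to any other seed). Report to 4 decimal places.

Area of P0's cell: 147.5477

1. box [0,23]×[0,26]: [(0, 0) (23, 0) (23, 26) (0, 26)]
2. ⊥bis P0·P1 via (11.095,18.24): [(0, 16.1311) (23, 20.5028) (23, 26) (0, 26)]  |A|=176.7095
3. ⊥bis P0·P2 via (5.745,18.885): [(0, 24.1895) (7.2376, 17.5068) (23, 20.5028) (23, 26) (0, 26)]  |A|=147.5477
4. canonical 5-gon: [(0, 24.1895) (7.2376, 17.5068) (23, 20.5028) (23, 26) (0, 26)]
5. shoelace: 147.5477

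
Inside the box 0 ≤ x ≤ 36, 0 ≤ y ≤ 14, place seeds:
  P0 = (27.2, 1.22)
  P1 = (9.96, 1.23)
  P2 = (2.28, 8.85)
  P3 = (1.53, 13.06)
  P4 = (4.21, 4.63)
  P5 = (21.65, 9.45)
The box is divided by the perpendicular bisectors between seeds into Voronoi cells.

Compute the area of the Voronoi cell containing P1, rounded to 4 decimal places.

Area of P1's cell: 77.2570

1. box [0,36]×[0,14]: [(0, 0) (36, 0) (36, 14) (0, 14)]
2. ⊥bis P1·P0 via (18.58,1.225): [(0, 0) (18.5793, 0) (18.5874, 14) (0, 14)]  |A|=260.1669
3. ⊥bis P1·P2 via (6.12,5.04): [(1.1194, 0) (18.5793, 0) (18.5874, 14) (15.01, 14)]  |A|=147.2613
4. ⊥bis P1·P3 via (5.745,7.145): [(14.1538, 13.1371) (1.1194, 0) (18.5793, 0) (18.5874, 14) (15.3648, 14)]  |A|=147.1082
5. ⊥bis P1·P4 via (7.085,2.93): [(14.1538, 13.1371) (11.5963, 10.5594) (5.3525, 0) (18.5793, 0) (18.5874, 14) (15.3648, 14)]  |A|=124.7586
6. ⊥bis P1·P5 via (15.805,5.34): [(11.9115, 10.8771) (11.5963, 10.5594) (5.3525, 0) (18.5793, 0) (18.5801, 1.3934)]  |A|=77.257
7. canonical 5-gon: [(11.9115, 10.8771) (11.5963, 10.5594) (5.3525, 0) (18.5793, 0) (18.5801, 1.3934)]
8. shoelace: 77.257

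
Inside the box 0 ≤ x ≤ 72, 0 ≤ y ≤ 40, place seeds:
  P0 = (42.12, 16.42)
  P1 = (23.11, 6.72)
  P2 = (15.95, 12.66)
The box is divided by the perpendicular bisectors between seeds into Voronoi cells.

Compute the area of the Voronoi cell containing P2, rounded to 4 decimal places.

1. box [0,72]×[0,40]: [(0, 0) (72, 0) (72, 40) (0, 40)]
2. ⊥bis P2·P0 via (29.035,14.54): [(0, 0) (31.124, 0) (25.377, 40) (0, 40)]  |A|=1130.0212
3. ⊥bis P2·P1 via (19.53,9.69): [(0, 0) (11.4911, 0) (28.2258, 20.1719) (25.377, 40) (0, 40)]  |A|=932.0046
4. canonical 5-gon: [(0, 0) (11.4911, 0) (28.2258, 20.1719) (25.377, 40) (0, 40)]
5. shoelace: 932.0046

Area of P2's cell: 932.0046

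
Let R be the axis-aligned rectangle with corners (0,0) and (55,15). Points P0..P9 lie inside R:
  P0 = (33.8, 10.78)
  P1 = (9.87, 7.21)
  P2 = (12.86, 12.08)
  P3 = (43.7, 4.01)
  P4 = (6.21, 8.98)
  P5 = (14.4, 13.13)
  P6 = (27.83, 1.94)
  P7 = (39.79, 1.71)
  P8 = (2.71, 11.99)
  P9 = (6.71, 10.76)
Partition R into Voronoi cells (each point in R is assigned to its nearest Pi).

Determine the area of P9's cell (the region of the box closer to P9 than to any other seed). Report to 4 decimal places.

Area of P9's cell: 23.2040

1. box [0,55]×[0,15]: [(0, 0) (55, 0) (55, 15) (0, 15)]
2. ⊥bis P9·P0 via (20.255,10.77): [(0, 0) (20.263, 0) (20.2519, 15) (0, 15)]  |A|=303.8612
3. ⊥bis P9·P1 via (8.29,8.985): [(0, 1.6057) (15.0474, 15) (0, 15)]  |A|=100.7742
4. ⊥bis P9·P2 via (9.785,11.42): [(0, 1.6057) (9.984, 10.4929) (9.0166, 15) (0, 15)]  |A|=87.1835
5. ⊥bis P9·P3 via (25.205,7.385): [(0, 1.6057) (9.984, 10.4929) (9.0166, 15) (0, 15)]  |A|=87.1835
6. ⊥bis P9·P4 via (6.46,9.87): [(0, 11.6846) (8.6068, 9.267) (9.984, 10.4929) (9.0166, 15) (0, 15)]  |A|=43.8102
7. ⊥bis P9·P5 via (10.555,11.945): [(0, 11.6846) (8.6068, 9.267) (9.984, 10.4929) (9.0166, 15) (0, 15)]  |A|=43.8102
8. ⊥bis P9·P6 via (17.27,6.35): [(0, 11.6846) (8.6068, 9.267) (9.984, 10.4929) (9.0166, 15) (0, 15)]  |A|=43.8102
9. ⊥bis P9·P7 via (23.25,6.235): [(0, 11.6846) (8.6068, 9.267) (9.984, 10.4929) (9.0166, 15) (0, 15)]  |A|=43.8102
10. ⊥bis P9·P8 via (4.71,11.375): [(4.4231, 10.4421) (8.6068, 9.267) (9.984, 10.4929) (9.0166, 15) (5.8247, 15)]  |A|=23.204
11. canonical 5-gon: [(4.4231, 10.4421) (8.6068, 9.267) (9.984, 10.4929) (9.0166, 15) (5.8247, 15)]
12. shoelace: 23.204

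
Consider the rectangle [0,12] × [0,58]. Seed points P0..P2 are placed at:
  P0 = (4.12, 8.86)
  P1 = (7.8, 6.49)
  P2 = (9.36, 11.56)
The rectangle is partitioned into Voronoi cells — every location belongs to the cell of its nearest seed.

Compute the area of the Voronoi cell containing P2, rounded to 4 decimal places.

1. box [0,12]×[0,58]: [(0, 0) (12, 0) (12, 58) (0, 58)]
2. ⊥bis P2·P0 via (6.74,10.21): [(0, 23.2906) (12, 0.0017) (12, 58) (0, 58)]  |A|=556.2462
3. ⊥bis P2·P1 via (8.58,9.025): [(0, 23.2906) (7.119, 9.4746) (12, 7.9727) (12, 58) (0, 58)]  |A|=536.7928
4. canonical 5-gon: [(0, 23.2906) (7.119, 9.4746) (12, 7.9727) (12, 58) (0, 58)]
5. shoelace: 536.7928

Area of P2's cell: 536.7928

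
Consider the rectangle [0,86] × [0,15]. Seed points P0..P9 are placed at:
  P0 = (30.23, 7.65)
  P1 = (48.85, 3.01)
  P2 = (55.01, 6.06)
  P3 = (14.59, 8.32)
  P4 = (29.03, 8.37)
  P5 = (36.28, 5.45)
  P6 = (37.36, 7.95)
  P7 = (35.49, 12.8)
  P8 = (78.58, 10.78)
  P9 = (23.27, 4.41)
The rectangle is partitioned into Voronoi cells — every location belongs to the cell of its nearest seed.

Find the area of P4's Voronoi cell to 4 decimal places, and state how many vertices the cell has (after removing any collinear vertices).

Area of P4's cell: 61.7900 (5 vertices)

1. box [0,86]×[0,15]: [(0, 0) (86, 0) (86, 15) (0, 15)]
2. ⊥bis P4·P0 via (29.63,8.01): [(0, 0) (24.824, 0) (33.824, 15) (0, 15)]  |A|=439.86
3. ⊥bis P4·P1 via (38.94,5.69): [(0, 0) (24.824, 0) (33.824, 15) (0, 15)]  |A|=439.86
4. ⊥bis P4·P2 via (42.02,7.215): [(0, 0) (24.824, 0) (33.824, 15) (0, 15)]  |A|=439.86
5. ⊥bis P4·P3 via (21.81,8.345): [(21.8389, 0) (24.824, 0) (33.824, 15) (21.787, 15)]  |A|=112.6661
6. ⊥bis P4·P5 via (32.655,6.91): [(21.8389, 0) (24.824, 0) (33.824, 15) (21.787, 15)]  |A|=112.6661
7. ⊥bis P4·P6 via (33.195,8.16): [(21.8389, 0) (24.824, 0) (33.5138, 14.483) (33.5399, 15) (21.787, 15)]  |A|=112.5927
8. ⊥bis P4·P7 via (32.26,10.585): [(21.8389, 0) (24.824, 0) (31.6813, 11.4289) (29.2324, 15) (21.787, 15)]  |A|=104.4674
9. ⊥bis P4·P8 via (53.805,9.575): [(21.8389, 0) (24.824, 0) (31.6813, 11.4289) (29.2324, 15) (21.787, 15)]  |A|=104.4674
10. ⊥bis P4·P9 via (26.15,6.39): [(21.7948, 12.7248) (27.4892, 4.442) (31.6813, 11.4289) (29.2324, 15) (21.787, 15)]  |A|=61.79
11. canonical 5-gon: [(21.7948, 12.7248) (27.4892, 4.442) (31.6813, 11.4289) (29.2324, 15) (21.787, 15)]
12. shoelace: 61.79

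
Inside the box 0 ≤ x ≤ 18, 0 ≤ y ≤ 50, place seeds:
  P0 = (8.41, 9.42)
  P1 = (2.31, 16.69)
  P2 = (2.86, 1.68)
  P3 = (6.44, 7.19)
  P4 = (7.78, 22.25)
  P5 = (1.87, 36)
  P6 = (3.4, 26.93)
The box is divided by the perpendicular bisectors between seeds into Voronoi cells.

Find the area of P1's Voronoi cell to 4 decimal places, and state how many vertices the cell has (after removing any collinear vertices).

1. box [0,18]×[0,50]: [(0, 0) (18, 0) (18, 50) (0, 50)]
2. ⊥bis P1·P0 via (5.36,13.055): [(0, 8.5576) (18, 23.6608) (18, 50) (0, 50)]  |A|=610.0345
3. ⊥bis P1·P2 via (2.585,9.185): [(0, 9.0903) (0.6638, 9.1146) (18, 23.6608) (18, 50) (0, 50)]  |A|=609.8577
4. ⊥bis P1·P3 via (4.375,11.94): [(0, 10.038) (3.6614, 11.6298) (18, 23.6608) (18, 50) (0, 50)]  |A|=607.3243
5. ⊥bis P1·P4 via (5.045,19.47): [(0, 24.4333) (0, 10.038) (3.6614, 11.6298) (8.7092, 15.8652)]  |A|=66.4219
6. ⊥bis P1·P5 via (2.09,26.345): [(0, 24.4333) (0, 10.038) (3.6614, 11.6298) (8.7092, 15.8652)]  |A|=66.4219
7. ⊥bis P1·P6 via (2.855,21.81): [(2.6436, 21.8325) (0, 22.1139) (0, 10.038) (3.6614, 11.6298) (8.7092, 15.8652)]  |A|=63.356
8. canonical 5-gon: [(2.6436, 21.8325) (0, 22.1139) (0, 10.038) (3.6614, 11.6298) (8.7092, 15.8652)]
9. shoelace: 63.356

Area of P1's cell: 63.3560 (5 vertices)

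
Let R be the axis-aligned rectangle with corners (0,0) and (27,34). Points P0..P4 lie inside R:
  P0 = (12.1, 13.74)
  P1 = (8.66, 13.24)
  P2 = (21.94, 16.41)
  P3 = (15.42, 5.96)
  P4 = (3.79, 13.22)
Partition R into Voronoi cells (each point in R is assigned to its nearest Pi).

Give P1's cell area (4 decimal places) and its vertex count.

1. box [0,27]×[0,34]: [(0, 0) (27, 0) (27, 34) (0, 34)]
2. ⊥bis P1·P0 via (10.38,13.49): [(0, 0) (12.3408, 0) (7.3989, 34) (0, 34)]  |A|=335.5741
3. ⊥bis P1·P2 via (15.3,14.825): [(0, 0) (12.3408, 0) (7.3989, 34) (0, 34)]  |A|=335.5741
4. ⊥bis P1·P3 via (12.04,9.6): [(0, 0) (1.7015, 0) (11.0756, 8.7045) (7.3989, 34) (0, 34)]  |A|=289.2697
5. ⊥bis P1·P4 via (6.225,13.23): [(6.2619, 4.2347) (11.0756, 8.7045) (7.3989, 34) (6.1397, 34)]  |A|=87.8389
6. canonical 4-gon: [(6.2619, 4.2347) (11.0756, 8.7045) (7.3989, 34) (6.1397, 34)]
7. shoelace: 87.8389

Area of P1's cell: 87.8389 (4 vertices)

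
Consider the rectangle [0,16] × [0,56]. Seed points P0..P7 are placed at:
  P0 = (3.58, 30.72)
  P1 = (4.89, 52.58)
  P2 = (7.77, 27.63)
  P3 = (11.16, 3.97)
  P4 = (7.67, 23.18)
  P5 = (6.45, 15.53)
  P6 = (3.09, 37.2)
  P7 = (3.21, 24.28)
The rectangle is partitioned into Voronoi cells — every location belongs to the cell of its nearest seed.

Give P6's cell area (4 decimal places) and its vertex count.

1. box [0,16]×[0,56]: [(0, 0) (16, 0) (16, 56) (0, 56)]
2. ⊥bis P6·P0 via (3.335,33.96): [(0, 33.7078) (16, 34.9177) (16, 56) (0, 56)]  |A|=346.9959
3. ⊥bis P6·P1 via (3.99,44.89): [(0, 45.357) (0, 33.7078) (16, 34.9177) (16, 43.4844)]  |A|=161.727
4. ⊥bis P6·P2 via (5.43,32.415): [(0, 45.357) (0, 33.7078) (9.5504, 34.43) (16, 37.584) (16, 43.4844)]  |A|=153.1286
5. ⊥bis P6·P3 via (7.125,20.585): [(0, 45.357) (0, 33.7078) (9.5504, 34.43) (16, 37.584) (16, 43.4844)]  |A|=153.1286
6. ⊥bis P6·P4 via (5.38,30.19): [(0, 45.357) (0, 33.7078) (9.5504, 34.43) (16, 37.584) (16, 43.4844)]  |A|=153.1286
7. ⊥bis P6·P5 via (4.77,26.365): [(0, 45.357) (0, 33.7078) (9.5504, 34.43) (16, 37.584) (16, 43.4844)]  |A|=153.1286
8. ⊥bis P6·P7 via (3.15,30.74): [(0, 45.357) (0, 33.7078) (9.5504, 34.43) (16, 37.584) (16, 43.4844)]  |A|=153.1286
9. canonical 5-gon: [(0, 45.357) (0, 33.7078) (9.5504, 34.43) (16, 37.584) (16, 43.4844)]
10. shoelace: 153.1286

Area of P6's cell: 153.1286 (5 vertices)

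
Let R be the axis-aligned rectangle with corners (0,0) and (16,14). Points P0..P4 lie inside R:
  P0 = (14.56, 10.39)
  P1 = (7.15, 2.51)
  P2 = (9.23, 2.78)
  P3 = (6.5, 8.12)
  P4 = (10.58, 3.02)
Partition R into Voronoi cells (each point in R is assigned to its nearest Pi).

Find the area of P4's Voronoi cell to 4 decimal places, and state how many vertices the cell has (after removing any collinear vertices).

1. box [0,16]×[0,14]: [(0, 0) (16, 0) (16, 14) (0, 14)]
2. ⊥bis P4·P0 via (12.57,6.705): [(0, 13.4931) (0, 0) (16, 0) (16, 4.8527)]  |A|=146.7668
3. ⊥bis P4·P1 via (8.865,2.765): [(7.9046, 9.2245) (9.2761, 0) (16, 0) (16, 4.8527)]  |A|=50.6545
4. ⊥bis P4·P2 via (9.905,2.9): [(8.8737, 8.7011) (10.4206, 0) (16, 0) (16, 4.8527)]  |A|=41.5646
5. ⊥bis P4·P3 via (8.54,5.57): [(11.0111, 7.5469) (9.3195, 6.1936) (10.4206, 0) (16, 0) (16, 4.8527)]  |A|=39.1421
6. canonical 5-gon: [(11.0111, 7.5469) (9.3195, 6.1936) (10.4206, 0) (16, 0) (16, 4.8527)]
7. shoelace: 39.1421

Area of P4's cell: 39.1421 (5 vertices)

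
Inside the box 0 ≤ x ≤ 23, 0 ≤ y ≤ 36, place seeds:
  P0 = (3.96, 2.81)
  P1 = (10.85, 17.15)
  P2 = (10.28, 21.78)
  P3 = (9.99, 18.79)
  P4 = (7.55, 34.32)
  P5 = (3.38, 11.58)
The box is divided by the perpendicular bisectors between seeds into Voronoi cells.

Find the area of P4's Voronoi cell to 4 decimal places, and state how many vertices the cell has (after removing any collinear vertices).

1. box [0,23]×[0,36]: [(0, 0) (23, 0) (23, 36) (0, 36)]
2. ⊥bis P4·P0 via (5.755,18.565): [(0, 19.2207) (23, 16.6002) (23, 36) (0, 36)]  |A|=416.0594
3. ⊥bis P4·P1 via (9.2,25.735): [(0, 23.9668) (23, 28.3873) (23, 36) (0, 36)]  |A|=225.9278
4. ⊥bis P4·P2 via (8.915,28.05): [(0, 26.1092) (23, 31.1164) (23, 36) (0, 36)]  |A|=169.9064
5. ⊥bis P4·P3 via (8.77,26.555): [(0, 26.1092) (23, 31.1164) (23, 36) (0, 36)]  |A|=169.9064
6. ⊥bis P4·P5 via (5.465,22.95): [(0, 26.1092) (23, 31.1164) (23, 36) (0, 36)]  |A|=169.9064
7. canonical 4-gon: [(0, 26.1092) (23, 31.1164) (23, 36) (0, 36)]
8. shoelace: 169.9064

Area of P4's cell: 169.9064 (4 vertices)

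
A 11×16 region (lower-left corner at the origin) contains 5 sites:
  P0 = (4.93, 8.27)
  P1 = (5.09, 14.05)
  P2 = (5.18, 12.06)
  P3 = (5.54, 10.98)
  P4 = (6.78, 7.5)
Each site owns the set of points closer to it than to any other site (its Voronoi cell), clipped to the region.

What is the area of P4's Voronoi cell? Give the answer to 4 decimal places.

1. box [0,11]×[0,16]: [(0, 0) (11, 0) (11, 16) (0, 16)]
2. ⊥bis P4·P0 via (5.855,7.885): [(2.5731, 0) (11, 0) (11, 16) (9.2326, 16)]  |A|=81.5542
3. ⊥bis P4·P1 via (5.935,10.775): [(7.193, 11.0996) (2.5731, 0) (11, 0) (11, 12.0818)]  |A|=69.7654
4. ⊥bis P4·P2 via (5.98,9.78): [(6.7572, 10.0527) (2.5731, 0) (11, 0) (11, 11.5414)]  |A|=66.8401
5. ⊥bis P4·P3 via (6.16,9.24): [(6.4641, 9.3483) (2.5731, 0) (11, 0) (11, 10.9646)]  |A|=64.256
6. canonical 4-gon: [(6.4641, 9.3483) (2.5731, 0) (11, 0) (11, 10.9646)]
7. shoelace: 64.256

Area of P4's cell: 64.2560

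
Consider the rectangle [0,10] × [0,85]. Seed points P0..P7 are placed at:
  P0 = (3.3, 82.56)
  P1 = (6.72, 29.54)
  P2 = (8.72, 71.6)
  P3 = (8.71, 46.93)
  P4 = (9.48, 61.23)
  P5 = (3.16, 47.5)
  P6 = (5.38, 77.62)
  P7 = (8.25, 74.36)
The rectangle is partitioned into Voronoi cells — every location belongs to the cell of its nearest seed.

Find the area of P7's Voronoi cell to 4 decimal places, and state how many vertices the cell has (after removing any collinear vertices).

Area of P7's cell: 21.7363 (3 vertices)

1. box [0,10]×[0,85]: [(0, 0) (10, 0) (10, 85) (0, 85)]
2. ⊥bis P7·P0 via (5.775,78.46): [(0, 74.9739) (0, 0) (10, 0) (10, 81.0105)]  |A|=779.9216
3. ⊥bis P7·P1 via (7.485,51.95): [(0, 74.9739) (0, 52.2055) (10, 51.8641) (10, 81.0105)]  |A|=259.5734
4. ⊥bis P7·P2 via (8.485,72.98): [(0, 74.9739) (0, 71.5351) (10, 73.238) (10, 81.0105)]  |A|=56.0562
5. ⊥bis P7·P3 via (8.48,60.645): [(0, 74.9739) (0, 71.5351) (10, 73.238) (10, 81.0105)]  |A|=56.0562
6. ⊥bis P7·P4 via (8.865,67.795): [(0, 74.9739) (0, 71.5351) (10, 73.238) (10, 81.0105)]  |A|=56.0562
7. ⊥bis P7·P5 via (5.705,60.93): [(0, 74.9739) (0, 71.5351) (10, 73.238) (10, 81.0105)]  |A|=56.0562
8. ⊥bis P7·P6 via (6.815,75.99): [(2.1755, 71.9056) (10, 73.238) (10, 78.794)]  |A|=21.7363
9. canonical 3-gon: [(2.1755, 71.9056) (10, 73.238) (10, 78.794)]
10. shoelace: 21.7363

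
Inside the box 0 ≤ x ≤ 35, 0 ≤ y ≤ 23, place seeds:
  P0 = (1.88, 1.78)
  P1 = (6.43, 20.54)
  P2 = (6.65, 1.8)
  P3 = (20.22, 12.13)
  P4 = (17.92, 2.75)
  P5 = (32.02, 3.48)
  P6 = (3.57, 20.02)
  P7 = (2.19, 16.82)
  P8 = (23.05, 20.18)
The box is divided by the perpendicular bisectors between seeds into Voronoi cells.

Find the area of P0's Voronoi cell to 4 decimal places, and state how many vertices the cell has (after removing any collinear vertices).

1. box [0,35]×[0,23]: [(0, 0) (35, 0) (35, 23) (0, 23)]
2. ⊥bis P0·P1 via (4.155,11.16): [(0, 12.1677) (0, 0) (35, 0) (35, 3.6789)]  |A|=277.3169
3. ⊥bis P0·P2 via (4.265,1.79): [(4.2258, 11.1428) (0, 12.1677) (0, 0) (4.2725, 0)]  |A|=49.513
4. ⊥bis P0·P3 via (11.05,6.955): [(4.2258, 11.1428) (0, 12.1677) (0, 0) (4.2725, 0)]  |A|=49.513
5. ⊥bis P0·P4 via (9.9,2.265): [(4.2258, 11.1428) (0, 12.1677) (0, 0) (4.2725, 0)]  |A|=49.513
6. ⊥bis P0·P5 via (16.95,2.63): [(4.2258, 11.1428) (0, 12.1677) (0, 0) (4.2725, 0)]  |A|=49.513
7. ⊥bis P0·P6 via (2.725,10.9): [(4.2274, 10.7608) (0, 11.1525) (0, 0) (4.2725, 0)]  |A|=46.5607
8. ⊥bis P0·P7 via (2.035,9.3): [(4.2337, 9.2547) (0, 9.3419) (0, 0) (4.2725, 0)]  |A|=39.5458
9. ⊥bis P0·P8 via (12.465,10.98): [(4.2337, 9.2547) (0, 9.3419) (0, 0) (4.2725, 0)]  |A|=39.5458
10. canonical 4-gon: [(4.2337, 9.2547) (0, 9.3419) (0, 0) (4.2725, 0)]
11. shoelace: 39.5458

Area of P0's cell: 39.5458 (4 vertices)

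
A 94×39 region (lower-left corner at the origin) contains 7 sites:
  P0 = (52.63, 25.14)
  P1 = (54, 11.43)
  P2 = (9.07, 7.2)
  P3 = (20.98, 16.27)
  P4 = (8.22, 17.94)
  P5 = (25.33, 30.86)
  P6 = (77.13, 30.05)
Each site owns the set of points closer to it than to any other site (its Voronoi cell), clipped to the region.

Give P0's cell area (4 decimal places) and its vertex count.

Area of P0's cell: 532.4311 (5 vertices)

1. box [0,94]×[0,39]: [(0, 0) (94, 0) (94, 39) (0, 39)]
2. ⊥bis P0·P1 via (53.315,18.285): [(0, 12.9574) (94, 22.3505) (94, 39) (0, 39)]  |A|=2006.5277
3. ⊥bis P0·P2 via (30.85,16.17): [(30.9014, 16.0453) (94, 22.3505) (94, 39) (21.4476, 39)]  |A|=1357.9901
4. ⊥bis P0·P3 via (36.805,20.705): [(37.9145, 16.7461) (94, 22.3505) (94, 39) (31.6778, 39)]  |A|=1160.354
5. ⊥bis P0·P4 via (30.425,21.54): [(37.9145, 16.7461) (94, 22.3505) (94, 39) (31.6778, 39)]  |A|=1160.354
6. ⊥bis P0·P5 via (38.98,28): [(37.1749, 19.385) (37.9145, 16.7461) (94, 22.3505) (94, 39) (41.2848, 39)]  |A|=1066.1333
7. ⊥bis P0·P6 via (64.88,27.595): [(37.1749, 19.385) (37.9145, 16.7461) (66.4821, 19.6008) (62.5943, 39) (41.2848, 39)]  |A|=532.4311
8. canonical 5-gon: [(37.1749, 19.385) (37.9145, 16.7461) (66.4821, 19.6008) (62.5943, 39) (41.2848, 39)]
9. shoelace: 532.4311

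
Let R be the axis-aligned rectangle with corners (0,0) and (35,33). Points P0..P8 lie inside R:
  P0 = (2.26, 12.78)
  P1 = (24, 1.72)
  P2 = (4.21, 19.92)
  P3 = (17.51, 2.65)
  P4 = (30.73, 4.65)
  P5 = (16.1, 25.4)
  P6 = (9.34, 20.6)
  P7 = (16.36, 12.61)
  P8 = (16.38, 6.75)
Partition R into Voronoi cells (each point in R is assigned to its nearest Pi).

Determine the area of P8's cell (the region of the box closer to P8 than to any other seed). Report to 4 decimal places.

Area of P8's cell: 82.1696

1. box [0,35]×[0,33]: [(0, 0) (35, 0) (35, 33) (0, 33)]
2. ⊥bis P8·P0 via (9.32,9.765): [(5.1498, 0) (35, 0) (35, 33) (19.2426, 33)]  |A|=752.5252
3. ⊥bis P8·P1 via (20.19,4.235): [(5.1498, 0) (17.3945, 0) (35, 26.6708) (35, 33) (19.2426, 33)]  |A|=517.748
4. ⊥bis P8·P2 via (10.295,13.335): [(11.2028, 14.1739) (5.1498, 0) (17.3945, 0) (35, 26.6708) (35, 33) (31.5759, 33)]  |A|=401.6544
5. ⊥bis P8·P3 via (16.945,4.7): [(11.2028, 14.1739) (5.8512, 1.6424) (21.2869, 5.8967) (35, 26.6708) (35, 33) (31.5759, 33)]  |A|=354.369
6. ⊥bis P8·P4 via (23.555,5.7): [(26.9206, 28.6982) (11.2028, 14.1739) (5.8512, 1.6424) (21.2869, 5.8967) (24.238, 10.3674)]  |A|=244.6658
7. ⊥bis P8·P5 via (16.24,16.075): [(25.0927, 16.2079) (13.2109, 16.0295) (11.2028, 14.1739) (5.8512, 1.6424) (21.2869, 5.8967) (24.238, 10.3674)]  |A|=170.6251
8. ⊥bis P8·P6 via (12.86,13.675): [(25.0927, 16.2079) (17.6224, 16.0958) (10.4712, 12.4608) (5.8512, 1.6424) (21.2869, 5.8967) (24.238, 10.3674)]  |A|=161.8028
9. ⊥bis P8·P7 via (16.37,9.68): [(9.2734, 9.6558) (5.8512, 1.6424) (21.2869, 5.8967) (23.801, 9.7054)]  |A|=82.1696
10. canonical 4-gon: [(9.2734, 9.6558) (5.8512, 1.6424) (21.2869, 5.8967) (23.801, 9.7054)]
11. shoelace: 82.1696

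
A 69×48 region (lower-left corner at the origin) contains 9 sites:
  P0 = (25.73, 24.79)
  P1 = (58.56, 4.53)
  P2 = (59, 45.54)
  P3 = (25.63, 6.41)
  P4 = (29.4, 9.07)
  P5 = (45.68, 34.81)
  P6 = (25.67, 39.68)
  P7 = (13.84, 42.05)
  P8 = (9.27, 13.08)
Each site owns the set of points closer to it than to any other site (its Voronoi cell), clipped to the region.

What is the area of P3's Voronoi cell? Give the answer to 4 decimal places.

Area of P3's cell: 168.7791

1. box [0,69]×[0,48]: [(0, 0) (69, 0) (69, 48) (0, 48)]
2. ⊥bis P3·P0 via (25.68,15.6): [(0, 15.7397) (0, 0) (69, 0) (69, 15.3643)]  |A|=1073.0889
3. ⊥bis P3·P1 via (42.095,5.47): [(42.6681, 15.5076) (0, 15.7397) (0, 0) (41.7827, 0)]  |A|=659.7658
4. ⊥bis P3·P2 via (42.315,25.975): [(42.6681, 15.5076) (0, 15.7397) (0, 0) (41.7827, 0)]  |A|=659.7658
5. ⊥bis P3·P4 via (27.515,7.74): [(21.9549, 15.6203) (0, 15.7397) (0, 0) (32.9761, 0)]  |A|=430.33
6. ⊥bis P3·P5 via (35.655,20.61): [(21.9549, 15.6203) (0, 15.7397) (0, 0) (32.9761, 0)]  |A|=430.33
7. ⊥bis P3·P6 via (25.65,23.045): [(21.9549, 15.6203) (0, 15.7397) (0, 0) (32.9761, 0)]  |A|=430.33
8. ⊥bis P3·P7 via (19.735,24.23): [(21.9549, 15.6203) (0, 15.7397) (0, 0) (32.9761, 0)]  |A|=430.33
9. ⊥bis P3·P8 via (17.45,9.745): [(21.9549, 15.6203) (19.85, 15.6317) (13.4769, 0) (32.9761, 0)]  |A|=168.7791
10. canonical 4-gon: [(21.9549, 15.6203) (19.85, 15.6317) (13.4769, 0) (32.9761, 0)]
11. shoelace: 168.7791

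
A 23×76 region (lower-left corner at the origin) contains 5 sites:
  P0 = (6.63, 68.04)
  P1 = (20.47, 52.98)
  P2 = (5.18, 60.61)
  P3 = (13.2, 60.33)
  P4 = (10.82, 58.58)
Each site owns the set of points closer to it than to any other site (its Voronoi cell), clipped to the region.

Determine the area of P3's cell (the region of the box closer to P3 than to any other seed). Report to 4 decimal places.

1. box [0,23]×[0,76]: [(0, 0) (23, 0) (23, 76) (0, 76)]
2. ⊥bis P3·P0 via (9.915,64.185): [(0, 55.736) (0, 0) (23, 0) (23, 75.3353)]  |A|=1507.3198
3. ⊥bis P3·P1 via (16.835,56.655): [(0, 55.736) (0, 40.0032) (23, 62.7529) (23, 75.3353)]  |A|=325.6242
4. ⊥bis P3·P2 via (9.19,60.47): [(9.3014, 63.6622) (8.7786, 48.6863) (23, 62.7529) (23, 75.3353)]  |A|=188.9917
5. ⊥bis P3·P4 via (12.01,59.455): [(9.3014, 63.6622) (9.284, 63.1624) (15.2335, 55.071) (23, 62.7529) (23, 75.3353)]  |A|=143.8839
6. canonical 5-gon: [(9.3014, 63.6622) (9.284, 63.1624) (15.2335, 55.071) (23, 62.7529) (23, 75.3353)]
7. shoelace: 143.8839

Area of P3's cell: 143.8839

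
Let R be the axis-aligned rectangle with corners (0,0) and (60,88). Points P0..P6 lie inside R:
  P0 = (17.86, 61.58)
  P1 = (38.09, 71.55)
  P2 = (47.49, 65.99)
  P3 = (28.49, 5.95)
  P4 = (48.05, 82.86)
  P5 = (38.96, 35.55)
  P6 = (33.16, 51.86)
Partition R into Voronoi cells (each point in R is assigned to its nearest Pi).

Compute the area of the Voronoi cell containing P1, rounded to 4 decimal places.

Area of P1's cell: 430.7059

1. box [0,60]×[0,88]: [(0, 0) (60, 0) (60, 88) (0, 88)]
2. ⊥bis P1·P0 via (27.975,66.565): [(60, 1.5835) (60, 88) (17.4111, 88)]  |A|=1840.1907
3. ⊥bis P1·P2 via (42.79,68.77): [(34.1157, 54.1049) (54.1643, 88) (17.4111, 88)]  |A|=622.8769
4. ⊥bis P1·P3 via (33.29,38.75): [(34.1157, 54.1049) (54.1643, 88) (17.4111, 88)]  |A|=622.8769
5. ⊥bis P1·P4 via (43.07,77.205): [(34.1157, 54.1049) (46.1664, 74.4782) (30.8118, 88) (17.4111, 88)]  |A|=464.9932
6. ⊥bis P1·P5 via (38.525,53.55): [(34.1157, 54.1049) (46.1664, 74.4782) (30.8118, 88) (17.4111, 88)]  |A|=464.9932
7. ⊥bis P1·P6 via (35.625,61.705): [(29.6305, 63.2059) (38.2259, 61.0538) (46.1664, 74.4782) (30.8118, 88) (17.4111, 88)]  |A|=430.7059
8. canonical 5-gon: [(29.6305, 63.2059) (38.2259, 61.0538) (46.1664, 74.4782) (30.8118, 88) (17.4111, 88)]
9. shoelace: 430.7059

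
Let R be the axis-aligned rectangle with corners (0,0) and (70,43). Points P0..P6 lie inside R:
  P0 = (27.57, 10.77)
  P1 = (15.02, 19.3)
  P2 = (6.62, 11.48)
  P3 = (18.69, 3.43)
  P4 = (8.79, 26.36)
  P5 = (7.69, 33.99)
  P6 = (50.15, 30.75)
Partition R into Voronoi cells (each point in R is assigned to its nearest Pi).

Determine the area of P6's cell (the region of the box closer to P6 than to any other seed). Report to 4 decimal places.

1. box [0,70]×[0,43]: [(0, 0) (70, 0) (70, 43) (0, 43)]
2. ⊥bis P6·P0 via (38.86,20.76): [(57.2296, 0) (70, 0) (70, 43) (19.1809, 43)]  |A|=1367.176
3. ⊥bis P6·P1 via (32.585,25.025): [(31.1265, 29.4999) (57.2296, 0) (70, 0) (70, 43) (26.7264, 43)]  |A|=1316.2433
4. ⊥bis P6·P2 via (28.385,21.115): [(31.1265, 29.4999) (57.2296, 0) (70, 0) (70, 43) (26.7264, 43)]  |A|=1316.2433
5. ⊥bis P6·P3 via (34.42,17.09): [(31.1265, 29.4999) (57.2296, 0) (70, 0) (70, 43) (26.7264, 43)]  |A|=1316.2433
6. ⊥bis P6·P4 via (29.47,28.555): [(28.5213, 37.4928) (31.1265, 29.4999) (57.2296, 0) (70, 0) (70, 43) (27.9368, 43)]  |A|=1312.9103
7. ⊥bis P6·P5 via (28.92,32.37): [(29.1611, 35.5299) (31.1265, 29.4999) (57.2296, 0) (70, 0) (70, 43) (29.7311, 43)]  |A|=1305.0203
8. canonical 6-gon: [(29.1611, 35.5299) (31.1265, 29.4999) (57.2296, 0) (70, 0) (70, 43) (29.7311, 43)]
9. shoelace: 1305.0203

Area of P6's cell: 1305.0203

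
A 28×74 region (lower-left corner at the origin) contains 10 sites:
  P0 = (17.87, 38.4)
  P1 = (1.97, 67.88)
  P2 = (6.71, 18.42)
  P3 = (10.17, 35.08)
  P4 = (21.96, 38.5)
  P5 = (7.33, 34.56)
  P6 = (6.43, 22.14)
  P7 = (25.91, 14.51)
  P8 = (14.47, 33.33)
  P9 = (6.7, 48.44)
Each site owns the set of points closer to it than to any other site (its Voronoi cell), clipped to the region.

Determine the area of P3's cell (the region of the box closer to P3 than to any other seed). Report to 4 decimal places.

1. box [0,28]×[0,74]: [(0, 0) (28, 0) (28, 74) (0, 74)]
2. ⊥bis P3·P0 via (14.02,36.74): [(0, 69.2563) (0, 0) (28, 0) (28, 4.3165)]  |A|=1030.0188
3. ⊥bis P3·P1 via (6.07,51.48): [(7.5094, 51.8399) (0, 49.9625) (0, 0) (28, 0) (28, 4.3165)]  |A|=957.5764
4. ⊥bis P3·P2 via (8.44,26.75): [(19.2998, 24.4946) (7.5094, 51.8399) (0, 49.9625) (0, 28.5028)]  |A|=320.8247
5. ⊥bis P3·P4 via (16.065,36.79): [(19.2998, 24.4946) (7.5094, 51.8399) (0, 49.9625) (0, 28.5028)]  |A|=320.8247
6. ⊥bis P3·P5 via (8.75,34.82): [(10.2983, 26.3641) (19.2998, 24.4946) (7.5094, 51.8399) (5.7158, 51.3914)]  |A|=135.5264
7. ⊥bis P3·P6 via (8.3,28.61): [(9.9757, 28.1257) (18.8387, 25.564) (7.5094, 51.8399) (5.7158, 51.3914)]  |A|=123.7507
8. ⊥bis P3·P7 via (18.04,24.795): [(9.9757, 28.1257) (18.8387, 25.564) (7.5094, 51.8399) (5.7158, 51.3914)]  |A|=123.7507
9. ⊥bis P3·P8 via (12.32,34.205): [(9.9354, 28.3458) (13.6762, 37.5374) (7.5094, 51.8399) (5.7158, 51.3914)]  |A|=76.7062
10. ⊥bis P3·P9 via (8.435,41.76): [(7.5227, 41.523) (9.9354, 28.3458) (13.6762, 37.5374) (11.5111, 42.5589)]  |A|=46.8705
11. canonical 4-gon: [(7.5227, 41.523) (9.9354, 28.3458) (13.6762, 37.5374) (11.5111, 42.5589)]
12. shoelace: 46.8705

Area of P3's cell: 46.8705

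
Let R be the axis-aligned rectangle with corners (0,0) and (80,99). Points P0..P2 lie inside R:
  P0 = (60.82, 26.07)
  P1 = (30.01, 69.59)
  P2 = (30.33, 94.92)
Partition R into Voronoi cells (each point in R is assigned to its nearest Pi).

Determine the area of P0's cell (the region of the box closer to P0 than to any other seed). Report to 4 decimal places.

Area of P0's cell: 3519.7159

1. box [0,80]×[0,99]: [(0, 0) (80, 0) (80, 99) (0, 99)]
2. ⊥bis P0·P1 via (45.415,47.83): [(0, 15.6784) (0, 0) (80, 0) (80, 72.3145)]  |A|=3519.7159
3. ⊥bis P0·P2 via (45.575,60.495): [(0, 15.6784) (0, 0) (80, 0) (80, 72.3145)]  |A|=3519.7159
4. canonical 4-gon: [(0, 15.6784) (0, 0) (80, 0) (80, 72.3145)]
5. shoelace: 3519.7159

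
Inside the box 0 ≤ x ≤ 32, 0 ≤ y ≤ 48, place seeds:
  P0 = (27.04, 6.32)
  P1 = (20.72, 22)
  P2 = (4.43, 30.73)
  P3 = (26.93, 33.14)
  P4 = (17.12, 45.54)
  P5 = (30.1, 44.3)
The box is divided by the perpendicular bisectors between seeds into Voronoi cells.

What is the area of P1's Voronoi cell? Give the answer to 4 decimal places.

1. box [0,32]×[0,48]: [(0, 0) (32, 0) (32, 48) (0, 48)]
2. ⊥bis P1·P0 via (23.88,14.16): [(0, 4.5349) (32, 17.4329) (32, 48) (0, 48)]  |A|=1184.5159
3. ⊥bis P1·P2 via (12.575,26.365): [(1.1173, 4.9853) (32, 17.4329) (32, 48) (24.1694, 48)]  |A|=640.4118
4. ⊥bis P1·P3 via (23.825,27.57): [(15.66, 32.1216) (1.1173, 4.9853) (32, 17.4329) (32, 23.0128)]  |A|=374.0985
5. ⊥bis P1·P4 via (18.92,33.77): [(15.66, 32.1216) (1.1173, 4.9853) (32, 17.4329) (32, 23.0128)]  |A|=374.0985
6. ⊥bis P1·P5 via (25.41,33.15): [(15.66, 32.1216) (1.1173, 4.9853) (32, 17.4329) (32, 23.0128)]  |A|=374.0985
7. canonical 4-gon: [(15.66, 32.1216) (1.1173, 4.9853) (32, 17.4329) (32, 23.0128)]
8. shoelace: 374.0985

Area of P1's cell: 374.0985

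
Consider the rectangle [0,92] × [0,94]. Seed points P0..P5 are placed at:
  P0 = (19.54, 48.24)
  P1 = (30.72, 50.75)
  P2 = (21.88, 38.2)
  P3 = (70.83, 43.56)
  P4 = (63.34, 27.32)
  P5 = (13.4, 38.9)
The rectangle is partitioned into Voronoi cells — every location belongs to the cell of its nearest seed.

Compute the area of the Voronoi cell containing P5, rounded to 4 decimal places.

1. box [0,92]×[0,94]: [(0, 0) (92, 0) (92, 94) (0, 94)]
2. ⊥bis P5·P0 via (16.47,43.57): [(0, 54.3972) (0, 0) (82.7475, 0)]  |A|=2250.6148
3. ⊥bis P5·P1 via (22.06,44.825): [(28.1899, 35.8655) (0, 54.3972) (0, 0) (52.7284, 0)]  |A|=1712.2902
4. ⊥bis P5·P2 via (17.64,38.55): [(17.9728, 42.5821) (0, 54.3972) (0, 0) (14.4578, 0)]  |A|=796.6573
5. ⊥bis P5·P3 via (42.115,41.23): [(17.9728, 42.5821) (0, 54.3972) (0, 0) (14.4578, 0)]  |A|=796.6573
6. ⊥bis P5·P4 via (38.37,33.11): [(17.9728, 42.5821) (0, 54.3972) (0, 0) (14.4578, 0)]  |A|=796.6573
7. canonical 4-gon: [(17.9728, 42.5821) (0, 54.3972) (0, 0) (14.4578, 0)]
8. shoelace: 796.6573

Area of P5's cell: 796.6573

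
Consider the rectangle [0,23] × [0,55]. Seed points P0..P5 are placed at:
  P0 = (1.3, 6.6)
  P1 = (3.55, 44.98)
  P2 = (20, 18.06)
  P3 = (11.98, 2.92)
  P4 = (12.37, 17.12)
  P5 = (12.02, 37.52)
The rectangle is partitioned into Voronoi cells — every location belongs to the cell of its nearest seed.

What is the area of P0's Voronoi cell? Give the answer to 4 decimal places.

Area of P0's cell: 106.1542

1. box [0,23]×[0,55]: [(0, 0) (23, 0) (23, 55) (0, 55)]
2. ⊥bis P0·P1 via (2.425,25.79): [(0, 25.9322) (0, 0) (23, 0) (23, 24.5838)]  |A|=580.9336
3. ⊥bis P0·P2 via (10.65,12.33): [(2.4004, 25.7914) (0, 25.9322) (0, 0) (18.2062, 0)]  |A|=265.906
4. ⊥bis P0·P3 via (6.64,4.76): [(9.7528, 13.794) (2.4004, 25.7914) (0, 25.9322) (0, 0) (4.9999, 0)]  |A|=174.8217
5. ⊥bis P0·P4 via (6.835,11.86): [(8.4873, 10.1213) (0, 19.0523) (0, 0) (4.9999, 0)]  |A|=106.1542
6. ⊥bis P0·P5 via (6.66,22.06): [(8.4873, 10.1213) (0, 19.0523) (0, 0) (4.9999, 0)]  |A|=106.1542
7. canonical 4-gon: [(8.4873, 10.1213) (0, 19.0523) (0, 0) (4.9999, 0)]
8. shoelace: 106.1542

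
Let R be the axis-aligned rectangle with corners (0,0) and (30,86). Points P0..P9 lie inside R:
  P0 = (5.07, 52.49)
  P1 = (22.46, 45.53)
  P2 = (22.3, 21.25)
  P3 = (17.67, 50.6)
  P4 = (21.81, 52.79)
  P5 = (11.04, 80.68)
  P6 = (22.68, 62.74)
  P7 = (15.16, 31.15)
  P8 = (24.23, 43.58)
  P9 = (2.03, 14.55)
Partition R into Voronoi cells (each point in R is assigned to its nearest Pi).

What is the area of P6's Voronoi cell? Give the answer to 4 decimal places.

Area of P6's cell: 306.8119

1. box [0,30]×[0,86]: [(0, 0) (30, 0) (30, 86) (0, 86)]
2. ⊥bis P6·P0 via (13.875,57.615): [(0, 81.4529) (30, 29.9115) (30, 86) (0, 86)]  |A|=909.5341
3. ⊥bis P6·P1 via (22.57,54.135): [(0, 81.4529) (15.8506, 54.2209) (30, 54.04) (30, 86) (0, 86)]  |A|=738.8313
4. ⊥bis P6·P2 via (22.49,41.995): [(0, 81.4529) (15.8506, 54.2209) (30, 54.04) (30, 86) (0, 86)]  |A|=738.8313
5. ⊥bis P6·P3 via (20.175,56.67): [(0, 81.4529) (12.6072, 59.7931) (26.4375, 54.0856) (30, 54.04) (30, 86) (0, 86)]  |A|=709.5544
6. ⊥bis P6·P4 via (22.245,57.765): [(0, 81.4529) (12.6072, 59.7931) (16.2519, 58.289) (30, 57.0869) (30, 86) (0, 86)]  |A|=681.3543
7. ⊥bis P6·P5 via (16.86,71.71): [(8.7382, 66.4403) (12.6072, 59.7931) (16.2519, 58.289) (30, 57.0869) (30, 80.2356)]  |A|=306.8119
8. ⊥bis P6·P7 via (18.92,46.945): [(8.7382, 66.4403) (12.6072, 59.7931) (16.2519, 58.289) (30, 57.0869) (30, 80.2356)]  |A|=306.8119
9. ⊥bis P6·P8 via (23.455,53.16): [(8.7382, 66.4403) (12.6072, 59.7931) (16.2519, 58.289) (30, 57.0869) (30, 80.2356)]  |A|=306.8119
10. ⊥bis P6·P9 via (12.355,38.645): [(8.7382, 66.4403) (12.6072, 59.7931) (16.2519, 58.289) (30, 57.0869) (30, 80.2356)]  |A|=306.8119
11. canonical 5-gon: [(8.7382, 66.4403) (12.6072, 59.7931) (16.2519, 58.289) (30, 57.0869) (30, 80.2356)]
12. shoelace: 306.8119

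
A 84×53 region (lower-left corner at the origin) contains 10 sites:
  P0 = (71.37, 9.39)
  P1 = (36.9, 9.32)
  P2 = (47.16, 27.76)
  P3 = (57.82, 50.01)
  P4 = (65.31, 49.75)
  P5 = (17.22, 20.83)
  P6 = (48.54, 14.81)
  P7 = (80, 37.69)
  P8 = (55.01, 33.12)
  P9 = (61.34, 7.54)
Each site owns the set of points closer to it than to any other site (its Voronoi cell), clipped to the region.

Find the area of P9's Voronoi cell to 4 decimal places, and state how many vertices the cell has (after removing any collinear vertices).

Area of P9's cell: 241.0467 (4 vertices)

1. box [0,84]×[0,53]: [(0, 0) (84, 0) (84, 53) (0, 53)]
2. ⊥bis P9·P0 via (66.355,8.465): [(0, 0) (67.9163, 0) (58.1407, 53) (0, 53)]  |A|=3340.5107
3. ⊥bis P9·P1 via (49.12,8.43): [(48.506, 0) (67.9163, 0) (58.1407, 53) (52.3661, 53)]  |A|=667.3994
4. ⊥bis P9·P2 via (54.25,17.65): [(49.5515, 14.355) (48.506, 0) (67.9163, 0) (63.4685, 24.1148)]  |A|=328.8246
5. ⊥bis P9·P3 via (59.58,28.775): [(49.5515, 14.355) (48.506, 0) (67.9163, 0) (63.4685, 24.1148)]  |A|=328.8246
6. ⊥bis P9·P4 via (63.325,28.645): [(49.5515, 14.355) (48.506, 0) (67.9163, 0) (63.4685, 24.1148)]  |A|=328.8246
7. ⊥bis P9·P5 via (39.28,14.185): [(49.5515, 14.355) (48.506, 0) (67.9163, 0) (63.4685, 24.1148)]  |A|=328.8246
8. ⊥bis P9·P6 via (54.94,11.175): [(61.5089, 22.7405) (48.5929, 0) (67.9163, 0) (63.4685, 24.1148)]  |A|=246.3959
9. ⊥bis P9·P7 via (70.67,22.615): [(61.5089, 22.7405) (48.5929, 0) (67.9163, 0) (63.4685, 24.1148)]  |A|=246.3959
10. ⊥bis P9·P8 via (58.175,20.33): [(60.4611, 20.8957) (48.5929, 0) (67.9163, 0) (63.905, 21.7479)]  |A|=241.0467
11. canonical 4-gon: [(60.4611, 20.8957) (48.5929, 0) (67.9163, 0) (63.905, 21.7479)]
12. shoelace: 241.0467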